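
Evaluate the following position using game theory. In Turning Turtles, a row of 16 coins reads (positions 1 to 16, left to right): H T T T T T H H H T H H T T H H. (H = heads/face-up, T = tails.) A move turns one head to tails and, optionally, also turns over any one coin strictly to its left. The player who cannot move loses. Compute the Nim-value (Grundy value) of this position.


Coins: H T T T T T H H H T H H T T H H
Key fact: a single head at position k behaves exactly like a Nim heap of size k (turning it to T and optionally flipping a coin at j < k corresponds to moving the heap from k to j, or to 0), and heads combine as a disjunctive sum (two heads at the same place would cancel, matching j XOR j = 0). So the Nim-value is the XOR of the 1-indexed positions of the heads.
Face-up positions (1-indexed): [1, 7, 8, 9, 11, 12, 15, 16]
XOR 0 with 1: 0 XOR 1 = 1
XOR 1 with 7: 1 XOR 7 = 6
XOR 6 with 8: 6 XOR 8 = 14
XOR 14 with 9: 14 XOR 9 = 7
XOR 7 with 11: 7 XOR 11 = 12
XOR 12 with 12: 12 XOR 12 = 0
XOR 0 with 15: 0 XOR 15 = 15
XOR 15 with 16: 15 XOR 16 = 31
Nim-value = 31

31


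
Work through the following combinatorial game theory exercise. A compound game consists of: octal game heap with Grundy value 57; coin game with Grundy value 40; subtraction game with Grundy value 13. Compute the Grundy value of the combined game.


By the Sprague-Grundy theorem, the Grundy value of a sum of games is the XOR of individual Grundy values.
octal game heap: Grundy value = 57. Running XOR: 0 XOR 57 = 57
coin game: Grundy value = 40. Running XOR: 57 XOR 40 = 17
subtraction game: Grundy value = 13. Running XOR: 17 XOR 13 = 28
The combined Grundy value is 28.

28


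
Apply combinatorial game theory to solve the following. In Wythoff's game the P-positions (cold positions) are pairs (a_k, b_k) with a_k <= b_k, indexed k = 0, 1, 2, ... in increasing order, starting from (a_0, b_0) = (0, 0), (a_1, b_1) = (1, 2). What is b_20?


By Wythoff's theorem, a_k = floor(k * phi) and b_k = floor(k * phi^2) = a_k + k, where phi = (1 + sqrt(5))/2 is the golden ratio.
phi = (1 + sqrt(5))/2 = 1.618034
phi^2 = phi + 1 = 2.618034
k = 20
k * phi^2 = 20 * 2.618034 = 52.360680
b_20 = floor(k * phi^2) = 52 (check: a_20 + k = 32 + 20 = 52)

52


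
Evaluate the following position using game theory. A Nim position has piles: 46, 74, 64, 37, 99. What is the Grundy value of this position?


We need the XOR (exclusive or) of all pile sizes.
After XOR-ing pile 1 (size 46): 0 XOR 46 = 46
After XOR-ing pile 2 (size 74): 46 XOR 74 = 100
After XOR-ing pile 3 (size 64): 100 XOR 64 = 36
After XOR-ing pile 4 (size 37): 36 XOR 37 = 1
After XOR-ing pile 5 (size 99): 1 XOR 99 = 98
The Nim-value of this position is 98.

98


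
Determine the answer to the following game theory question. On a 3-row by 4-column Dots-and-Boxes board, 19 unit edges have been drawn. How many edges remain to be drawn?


Grid: 3 x 4 boxes, i.e. 4 rows and 5 columns of dots.
Horizontal edges: (rows + 1) * cols = 4 * 4 = 16
Vertical edges: rows * (cols + 1) = 3 * 5 = 15
Total edges: 16 + 15 = 31
Edges drawn: 19
Remaining: 31 - 19 = 12

12


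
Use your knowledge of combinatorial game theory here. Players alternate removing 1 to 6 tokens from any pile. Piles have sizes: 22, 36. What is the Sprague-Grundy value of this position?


Subtraction set: {1, 2, 3, 4, 5, 6}
For this subtraction set, G(n) = n mod 7 (period = max + 1 = 7).
Pile 1 (size 22): G(22) = 22 mod 7 = 1
Pile 2 (size 36): G(36) = 36 mod 7 = 1
Total Grundy value = XOR of all: 1 XOR 1 = 0

0


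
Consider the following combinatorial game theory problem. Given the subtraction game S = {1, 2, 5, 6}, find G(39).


The subtraction set is S = {1, 2, 5, 6}.
G(k) = mex{ G(k - s) : s in S, s <= k }. We compute iteratively: G(0) = 0.
G(1) = mex({0}) = 1
G(2) = mex({0, 1}) = 2
G(3) = mex({1, 2}) = 0
G(4) = mex({0, 2}) = 1
G(5) = mex({0, 1}) = 2
G(6) = mex({0, 1, 2}) = 3
G(7) = mex({1, 2, 3}) = 0
G(8) = mex({0, 2, 3}) = 1
G(9) = mex({0, 1}) = 2
G(10) = mex({1, 2}) = 0
G(11) = mex({0, 2, 3}) = 1
G(12) = mex({0, 1, 3}) = 2
Observe that G(7)..G(12) = 0, 1, 2, 0, 1, 2 repeats G(0)..G(5) = 0, 1, 2, 0, 1, 2.
For k >= max(S) = 6, G(k) is determined by the previous 6 values G(k-6)..G(k-1); a window of 6 consecutive values has recurred shifted by 7, so by induction G(k + 7) = G(k) for all k >= 0: the sequence is periodic from the start with period 7.
One period: G(0..6) = 0, 1, 2, 0, 1, 2, 3.
39 mod 7 = 4, so G(39) = G(4) = 1.

1


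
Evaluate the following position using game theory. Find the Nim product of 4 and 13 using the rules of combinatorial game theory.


Nim multiplication is bilinear over XOR: (u XOR v) * w = (u*w) XOR (v*w).
So we split each operand into its bit components and XOR the pairwise Nim products.
4 = 4 (as XOR of powers of 2).
13 = 1 + 4 + 8 (as XOR of powers of 2).
Using the standard Nim-product table on single bits:
  2*2 = 3,   2*4 = 8,   2*8 = 12,
  4*4 = 6,   4*8 = 11,  8*8 = 13,
and  1*x = x (identity), k*l = l*k (commutative).
Pairwise Nim products:
  4 * 1 = 4
  4 * 4 = 6
  4 * 8 = 11
XOR them: 4 XOR 6 XOR 11 = 9.
Result: 4 * 13 = 9 (in Nim).

9


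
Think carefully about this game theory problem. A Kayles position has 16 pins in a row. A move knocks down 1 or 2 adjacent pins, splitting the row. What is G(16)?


Kayles: a move removes 1 or 2 adjacent pins from a contiguous row.
Removing pins from a row of k leaves two independent rows (a, b) with a + b = k - 1 (one pin) or a + b = k - 2 (two pins); an end removal gives a = 0.
By Sprague-Grundy, G(k) = mex{ G(a) XOR G(b) } over all these splits. G(0) = 0.
G(1): splits (0,0):0^0=0 -> mex({0}) = 1
G(2): splits (0,1):0^1=1 (0,0):0^0=0 -> mex({0, 1}) = 2
G(3): splits (0,2):0^2=2 (1,1):1^1=0 (0,1):0^1=1 -> mex({0, 1, 2}) = 3
G(4): splits (0,3):0^3=3 (1,2):1^2=3 (0,2):0^2=2 (1,1):1^1=0 -> mex({0, 2, 3}) = 1
G(5): splits (0,4):0^1=1 (1,3):1^3=2 (2,2):2^2=0 (0,3):0^3=3 (1,2):1^2=3 -> mex({0, 1, 2, 3}) = 4
G(6) = mex({0, 1, 2, 4}) = 3
G(7) = mex({0, 1, 3, 4, 5}) = 2
G(8) = mex({0, 2, 3, 5, 6}) = 1
G(9) = mex({0, 1, 2, 3, 6, 7}) = 4
G(10) = mex({0, 1, 3, 4, 5, 7}) = 2
G(11) = mex({0, 1, 2, 3, 4, 5}) = 6
G(12) = mex({0, 1, 2, 3, 5, 6, 7}) = 4
G(13) = mex({0, 2, 3, 4, 6, 7}) = 1
G(14) = mex({0, 1, 4, 5, 6, 7}) = 2
G(15) = mex({0, 1, 2, 3, 4, 5, 6}) = 7
G(16) = mex({0, 2, 3, 5, 6, 7}) = 1
Therefore G(16) = 1.

1


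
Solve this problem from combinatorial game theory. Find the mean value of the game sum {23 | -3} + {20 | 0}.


G1 = {23 | -3}, G2 = {20 | 0}
Each is a switch {a | b} with numbers a > b; its mean value is (a + b)/2, and mean value is additive over game sums: m(G1 + G2) = m(G1) + m(G2).
Mean of G1 = (23 + (-3))/2 = 20/2 = 10
Mean of G2 = (20 + (0))/2 = 20/2 = 10
Mean of G1 + G2 = 10 + 10 = 20

20


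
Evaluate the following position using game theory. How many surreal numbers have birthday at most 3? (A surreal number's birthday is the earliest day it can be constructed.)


Day 0: {|} = 0 is born. Count = 1.
Day n: the number of surreal numbers born by day n is 2^(n+1) - 1.
By day 0: 2^1 - 1 = 1
By day 1: 2^2 - 1 = 3
By day 2: 2^3 - 1 = 7
By day 3: 2^4 - 1 = 15
By day 3: 15 surreal numbers.

15


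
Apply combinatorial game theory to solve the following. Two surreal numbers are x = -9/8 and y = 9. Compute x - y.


x = -9/8, y = 9
Converting to common denominator: 8
x = -9/8, y = 72/8
x - y = -9/8 - 9 = -81/8

-81/8


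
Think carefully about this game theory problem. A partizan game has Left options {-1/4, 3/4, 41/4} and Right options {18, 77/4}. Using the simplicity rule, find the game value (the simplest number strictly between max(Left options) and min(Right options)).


Left options: {-1/4, 3/4, 41/4}, max = 41/4
Right options: {18, 77/4}, min = 18
All options are numbers and max(Left) < min(Right), so by the simplicity theorem the value is the simplest (earliest-born) number strictly between 41/4 and 18.
Integers 11 through 17 all lie strictly between 41/4 and 18.
Among integers, the simplest (lowest birthday = smallest |n|; 0 is born on day 0, +-n on day n) is 11.
No non-integer in the interval can be simpler: if x is a non-integer in the interval, then floor(x) or ceil(x) also lies in the interval (the interval contains an integer), and both are proper prefixes of x's sign expansion, i.e. born earlier. So the game value is 11.
Game value = 11

11


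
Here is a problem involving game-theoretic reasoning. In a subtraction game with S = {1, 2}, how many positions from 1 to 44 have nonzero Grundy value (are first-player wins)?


Subtraction set S = {1, 2}, so G(n) = n mod 3.
G(n) = 0 when n is a multiple of 3.
Multiples of 3 in [1, 44]: 14
N-positions (nonzero Grundy) = 44 - 14 = 30

30


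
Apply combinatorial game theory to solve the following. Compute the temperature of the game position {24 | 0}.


The game is {24 | 0}, a switch {a | b} with numbers a > b.
Cooling {a | b} by t gives {a - t | b + t}, which stops being hot when a - t = b + t, i.e. at t = (a - b)/2. So the temperature of a switch is (a - b)/2.
Temperature = (Left option - Right option) / 2
= (24 - (0)) / 2
= 24 / 2
= 12

12


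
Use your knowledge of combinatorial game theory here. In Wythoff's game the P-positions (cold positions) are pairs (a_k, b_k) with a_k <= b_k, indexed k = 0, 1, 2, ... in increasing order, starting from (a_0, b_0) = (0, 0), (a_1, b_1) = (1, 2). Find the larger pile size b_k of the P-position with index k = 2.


By Wythoff's theorem, a_k = floor(k * phi) and b_k = floor(k * phi^2) = a_k + k, where phi = (1 + sqrt(5))/2 is the golden ratio.
phi = (1 + sqrt(5))/2 = 1.618034
phi^2 = phi + 1 = 2.618034
k = 2
k * phi^2 = 2 * 2.618034 = 5.236068
b_2 = floor(k * phi^2) = 5 (check: a_2 + k = 3 + 2 = 5)

5


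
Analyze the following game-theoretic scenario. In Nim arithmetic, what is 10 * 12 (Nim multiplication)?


Nim multiplication is bilinear over XOR: (u XOR v) * w = (u*w) XOR (v*w).
So we split each operand into its bit components and XOR the pairwise Nim products.
10 = 2 + 8 (as XOR of powers of 2).
12 = 4 + 8 (as XOR of powers of 2).
Using the standard Nim-product table on single bits:
  2*2 = 3,   2*4 = 8,   2*8 = 12,
  4*4 = 6,   4*8 = 11,  8*8 = 13,
and  1*x = x (identity), k*l = l*k (commutative).
Pairwise Nim products:
  2 * 4 = 8
  2 * 8 = 12
  8 * 4 = 11
  8 * 8 = 13
XOR them: 8 XOR 12 XOR 11 XOR 13 = 2.
Result: 10 * 12 = 2 (in Nim).

2


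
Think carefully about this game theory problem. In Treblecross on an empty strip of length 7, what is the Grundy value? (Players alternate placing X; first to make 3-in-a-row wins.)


Treblecross: place X on empty cells; 3-in-a-row wins.
Playing within two cells of an existing X lets the opponent win at once, so sensible play treats the cells i-2..i+2 around each X as dead. The player left with no safe cell loses, so this is a normal-play take-away game on strips of safe cells.
Placing X at cell i (0-indexed) of a strip of k safe cells leaves independent strips of sizes max(0, i-2) and max(0, k-i-3). Hence G(k) = mex{ G(max(0,i-2)) XOR G(max(0,k-i-3)) : 0 <= i < k }, with G(0) = 0.
G(1): splits (0,0):0^0=0 -> mex({0}) = 1
G(2): splits (0,0):0^0=0 -> mex({0}) = 1
G(3): splits (0,0):0^0=0 -> mex({0}) = 1
G(4): splits (0,1):0^1=1 (0,0):0^0=0 -> mex({0, 1}) = 2
G(5): splits (0,2):0^1=1 (0,1):0^1=1 (0,0):0^0=0 -> mex({0, 1}) = 2
G(6) = mex({1}) = 0
G(7) = mex({0, 1, 2}) = 3
Therefore G(7) = 3.

3


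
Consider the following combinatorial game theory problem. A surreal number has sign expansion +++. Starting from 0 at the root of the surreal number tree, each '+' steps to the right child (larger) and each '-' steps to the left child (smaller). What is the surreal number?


Sign expansion: +++
Rule: track bounds (lo, hi), initially (-inf, +inf). On '+', the current value becomes lo and we move to the simplest number in (value, hi): value + 1 if hi = +inf, otherwise the midpoint (value + hi)/2. On '-', the current value becomes hi and we move to value - 1 if lo = -inf, otherwise the midpoint (lo + value)/2.
Start at 0.
Step 1: sign = +, move right. Bounds: (0, +inf). Value = 1
Step 2: sign = +, move right. Bounds: (1, +inf). Value = 2
Step 3: sign = +, move right. Bounds: (2, +inf). Value = 3
The surreal number with sign expansion +++ is 3.

3


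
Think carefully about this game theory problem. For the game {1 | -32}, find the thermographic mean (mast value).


Game = {1 | -32}, a switch {a | b} with numbers a > b.
Its thermograph has left wall a - t and right wall b + t, which meet at t = (a - b)/2, where both equal (a + b)/2. So the mast (mean value) is at (a + b)/2.
Mean = (1 + (-32))/2 = -31/2 = -31/2

-31/2


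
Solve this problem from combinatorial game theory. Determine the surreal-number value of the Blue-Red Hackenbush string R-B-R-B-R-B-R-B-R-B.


Edges (from ground): R-B-R-B-R-B-R-B-R-B
By Berlekamp's sign-expansion rule, a Blue-Red Hackenbush stalk has the value of the surreal number whose sign sequence is the edge sequence with B -> + and R -> -.
Sign sequence: -+-+-+-+-+
Trace the sign expansion in the surreal number tree, starting from 0:
Edge 1: R (sign -) -> bounds (-inf, 0), value = -1
Edge 2: B (sign +) -> bounds (-1, 0), value = -1/2
Edge 3: R (sign -) -> bounds (-1, -1/2), value = -3/4
Edge 4: B (sign +) -> bounds (-3/4, -1/2), value = -5/8
Edge 5: R (sign -) -> bounds (-3/4, -5/8), value = -11/16
Edge 6: B (sign +) -> bounds (-11/16, -5/8), value = -21/32
Edge 7: R (sign -) -> bounds (-11/16, -21/32), value = -43/64
Edge 8: B (sign +) -> bounds (-43/64, -21/32), value = -85/128
Edge 9: R (sign -) -> bounds (-43/64, -85/128), value = -171/256
Edge 10: B (sign +) -> bounds (-171/256, -85/128), value = -341/512
Game value = -341/512

-341/512


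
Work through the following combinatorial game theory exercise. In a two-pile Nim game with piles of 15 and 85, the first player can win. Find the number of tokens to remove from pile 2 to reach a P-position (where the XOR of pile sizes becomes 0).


Piles: 15 and 85
Current XOR: 15 XOR 85 = 90 (non-zero, so this is an N-position).
To make the XOR zero, we need to find a move that balances the piles.
For pile 2 (size 85): target = 85 XOR 90 = 15
We reduce pile 2 from 85 to 15.
Tokens removed: 85 - 15 = 70
Verification: 15 XOR 15 = 0

70


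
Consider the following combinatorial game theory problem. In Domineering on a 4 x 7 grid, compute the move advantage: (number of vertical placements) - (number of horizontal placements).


Board is 4 x 7 (rows x cols).
Left (vertical) placements: (rows-1) * cols = 3 * 7 = 21
Right (horizontal) placements: rows * (cols-1) = 4 * 6 = 24
Advantage = Left - Right = 21 - 24 = -3

-3


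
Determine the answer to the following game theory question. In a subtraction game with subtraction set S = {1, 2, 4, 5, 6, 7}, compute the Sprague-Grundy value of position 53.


The subtraction set is S = {1, 2, 4, 5, 6, 7}.
G(k) = mex{ G(k - s) : s in S, s <= k }. We compute iteratively: G(0) = 0.
G(1) = mex({0}) = 1
G(2) = mex({0, 1}) = 2
G(3) = mex({1, 2}) = 0
G(4) = mex({0, 2}) = 1
G(5) = mex({0, 1}) = 2
G(6) = mex({0, 1, 2}) = 3
G(7) = mex({0, 1, 2, 3}) = 4
G(8) = mex({0, 1, 2, 3, 4}) = 5
G(9) = mex({0, 1, 2, 4, 5}) = 3
G(10) = mex({0, 1, 2, 3, 5}) = 4
G(11) = mex({1, 2, 3, 4}) = 0
G(12) = mex({0, 2, 3, 4, 5}) = 1
G(13) = mex({0, 1, 3, 4, 5}) = 2
G(14) = mex({1, 2, 3, 4, 5}) = 0
G(15) = mex({0, 2, 3, 4, 5}) = 1
G(16) = mex({0, 1, 3, 4}) = 2
G(17) = mex({0, 1, 2, 4}) = 3
Observe that G(11)..G(17) = 0, 1, 2, 0, 1, 2, 3 repeats G(0)..G(6) = 0, 1, 2, 0, 1, 2, 3.
For k >= max(S) = 7, G(k) is determined by the previous 7 values G(k-7)..G(k-1); a window of 7 consecutive values has recurred shifted by 11, so by induction G(k + 11) = G(k) for all k >= 0: the sequence is periodic from the start with period 11.
One period: G(0..10) = 0, 1, 2, 0, 1, 2, 3, 4, 5, 3, 4.
53 mod 11 = 9, so G(53) = G(9) = 3.

3


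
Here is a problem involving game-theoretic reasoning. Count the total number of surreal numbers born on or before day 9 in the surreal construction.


Day 0: {|} = 0 is born. Count = 1.
Day n: the number of surreal numbers born by day n is 2^(n+1) - 1.
By day 0: 2^1 - 1 = 1
By day 1: 2^2 - 1 = 3
By day 2: 2^3 - 1 = 7
By day 3: 2^4 - 1 = 15
By day 4: 2^5 - 1 = 31
By day 5: 2^6 - 1 = 63
By day 6: 2^7 - 1 = 127
By day 7: 2^8 - 1 = 255
By day 8: 2^9 - 1 = 511
By day 9: 2^10 - 1 = 1023
By day 9: 1023 surreal numbers.

1023


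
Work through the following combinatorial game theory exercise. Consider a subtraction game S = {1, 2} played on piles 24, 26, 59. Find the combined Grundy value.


Subtraction set: {1, 2}
For this subtraction set, G(n) = n mod 3 (period = max + 1 = 3).
Pile 1 (size 24): G(24) = 24 mod 3 = 0
Pile 2 (size 26): G(26) = 26 mod 3 = 2
Pile 3 (size 59): G(59) = 59 mod 3 = 2
Total Grundy value = XOR of all: 0 XOR 2 XOR 2 = 0

0


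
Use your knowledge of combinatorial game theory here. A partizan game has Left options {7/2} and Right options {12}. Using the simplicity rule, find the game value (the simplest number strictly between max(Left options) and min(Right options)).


Left options: {7/2}, max = 7/2
Right options: {12}, min = 12
All options are numbers and max(Left) < min(Right), so by the simplicity theorem the value is the simplest (earliest-born) number strictly between 7/2 and 12.
Integers 4 through 11 all lie strictly between 7/2 and 12.
Among integers, the simplest (lowest birthday = smallest |n|; 0 is born on day 0, +-n on day n) is 4.
No non-integer in the interval can be simpler: if x is a non-integer in the interval, then floor(x) or ceil(x) also lies in the interval (the interval contains an integer), and both are proper prefixes of x's sign expansion, i.e. born earlier. So the game value is 4.
Game value = 4

4


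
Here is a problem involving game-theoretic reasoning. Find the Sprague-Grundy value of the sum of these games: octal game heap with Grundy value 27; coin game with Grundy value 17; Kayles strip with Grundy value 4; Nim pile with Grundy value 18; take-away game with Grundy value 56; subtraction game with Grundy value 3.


By the Sprague-Grundy theorem, the Grundy value of a sum of games is the XOR of individual Grundy values.
octal game heap: Grundy value = 27. Running XOR: 0 XOR 27 = 27
coin game: Grundy value = 17. Running XOR: 27 XOR 17 = 10
Kayles strip: Grundy value = 4. Running XOR: 10 XOR 4 = 14
Nim pile: Grundy value = 18. Running XOR: 14 XOR 18 = 28
take-away game: Grundy value = 56. Running XOR: 28 XOR 56 = 36
subtraction game: Grundy value = 3. Running XOR: 36 XOR 3 = 39
The combined Grundy value is 39.

39


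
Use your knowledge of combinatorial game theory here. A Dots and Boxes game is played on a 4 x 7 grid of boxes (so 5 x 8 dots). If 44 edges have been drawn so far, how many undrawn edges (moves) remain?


Grid: 4 x 7 boxes, i.e. 5 rows and 8 columns of dots.
Horizontal edges: (rows + 1) * cols = 5 * 7 = 35
Vertical edges: rows * (cols + 1) = 4 * 8 = 32
Total edges: 35 + 32 = 67
Edges drawn: 44
Remaining: 67 - 44 = 23

23


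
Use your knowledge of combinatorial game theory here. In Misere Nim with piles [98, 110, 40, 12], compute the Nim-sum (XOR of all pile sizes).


We need the XOR (exclusive or) of all pile sizes.
After XOR-ing pile 1 (size 98): 0 XOR 98 = 98
After XOR-ing pile 2 (size 110): 98 XOR 110 = 12
After XOR-ing pile 3 (size 40): 12 XOR 40 = 36
After XOR-ing pile 4 (size 12): 36 XOR 12 = 40
The Nim-value of this position is 40.

40


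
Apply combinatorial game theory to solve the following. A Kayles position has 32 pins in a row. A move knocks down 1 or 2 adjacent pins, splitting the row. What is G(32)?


Kayles: a move removes 1 or 2 adjacent pins from a contiguous row.
Removing pins from a row of k leaves two independent rows (a, b) with a + b = k - 1 (one pin) or a + b = k - 2 (two pins); an end removal gives a = 0.
By Sprague-Grundy, G(k) = mex{ G(a) XOR G(b) } over all these splits. G(0) = 0.
G(1): splits (0,0):0^0=0 -> mex({0}) = 1
G(2): splits (0,1):0^1=1 (0,0):0^0=0 -> mex({0, 1}) = 2
G(3): splits (0,2):0^2=2 (1,1):1^1=0 (0,1):0^1=1 -> mex({0, 1, 2}) = 3
G(4): splits (0,3):0^3=3 (1,2):1^2=3 (0,2):0^2=2 (1,1):1^1=0 -> mex({0, 2, 3}) = 1
G(5): splits (0,4):0^1=1 (1,3):1^3=2 (2,2):2^2=0 (0,3):0^3=3 (1,2):1^2=3 -> mex({0, 1, 2, 3}) = 4
G(6) = mex({0, 1, 2, 4}) = 3
G(7) = mex({0, 1, 3, 4, 5}) = 2
G(8) = mex({0, 2, 3, 5, 6}) = 1
G(9) = mex({0, 1, 2, 3, 6, 7}) = 4
G(10) = mex({0, 1, 3, 4, 5, 7}) = 2
G(11) = mex({0, 1, 2, 3, 4, 5}) = 6
G(12) = mex({0, 1, 2, 3, 5, 6, 7}) = 4
G(13) = mex({0, 2, 3, 4, 6, 7}) = 1
G(14) = mex({0, 1, 4, 5, 6, 7}) = 2
G(15) = mex({0, 1, 2, 3, 4, 5, 6}) = 7
G(16) = mex({0, 2, 3, 5, 6, 7}) = 1
G(17) = mex({0, 1, 2, 3, 5, 6, 7}) = 4
G(18) = mex({0, 1, 2, 4, 5, 6}) = 3
G(19) = mex({0, 1, 3, 4, 5, 7}) = 2
G(20) = mex({0, 2, 3, 4, 5, 6, 7}) = 1
G(21) = mex({0, 1, 2, 3, 5, 6, 7}) = 4
G(22) = mex({0, 1, 2, 3, 4, 5, 7}) = 6
G(23) = mex({0, 1, 2, 3, 4, 5, 6}) = 7
G(24) = mex({0, 1, 2, 3, 5, 6, 7}) = 4
G(25) = mex({0, 2, 3, 4, 6, 7}) = 1
G(26) = mex({0, 1, 3, 4, 5, 6, 7}) = 2
G(27) = mex({0, 1, 2, 3, 4, 5, 6, 7}) = 8
G(28) = mex({0, 1, 2, 3, 4, 6, 7, 8}) = 5
G(29) = mex({0, 1, 2, 3, 5, 6, 7, 8, 9}) = 4
G(30) = mex({0, 1, 2, 3, 4, 5, 6, 9, 10}) = 7
G(31) = mex({0, 1, 3, 4, 5, 7, 10, 11}) = 2
G(32) = mex({0, 2, 3, 4, 5, 6, 7, 9, 11}) = 1
Therefore G(32) = 1.

1


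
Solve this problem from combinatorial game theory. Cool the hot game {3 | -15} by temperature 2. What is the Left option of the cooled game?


Original game: {3 | -15} (a switch {a | b} with a > b).
Cooling by t (for t below the temperature (a - b)/2 = 9) taxes each move by t: {a | b} cooled by t is {a - t | b + t}.
Cooling amount: t = 2
Cooled Left option: 3 - 2 = 1
Cooled Right option: -15 + 2 = -13
Cooled game: {1 | -13}
Left option = 1

1


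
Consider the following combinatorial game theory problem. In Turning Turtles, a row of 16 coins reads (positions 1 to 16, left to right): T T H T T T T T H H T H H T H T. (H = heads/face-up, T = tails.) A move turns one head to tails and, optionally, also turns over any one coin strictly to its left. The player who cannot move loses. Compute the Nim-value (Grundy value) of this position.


Coins: T T H T T T T T H H T H H T H T
Key fact: a single head at position k behaves exactly like a Nim heap of size k (turning it to T and optionally flipping a coin at j < k corresponds to moving the heap from k to j, or to 0), and heads combine as a disjunctive sum (two heads at the same place would cancel, matching j XOR j = 0). So the Nim-value is the XOR of the 1-indexed positions of the heads.
Face-up positions (1-indexed): [3, 9, 10, 12, 13, 15]
XOR 0 with 3: 0 XOR 3 = 3
XOR 3 with 9: 3 XOR 9 = 10
XOR 10 with 10: 10 XOR 10 = 0
XOR 0 with 12: 0 XOR 12 = 12
XOR 12 with 13: 12 XOR 13 = 1
XOR 1 with 15: 1 XOR 15 = 14
Nim-value = 14

14


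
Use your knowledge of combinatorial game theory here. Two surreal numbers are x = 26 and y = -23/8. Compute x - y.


x = 26, y = -23/8
Converting to common denominator: 8
x = 208/8, y = -23/8
x - y = 26 - -23/8 = 231/8

231/8


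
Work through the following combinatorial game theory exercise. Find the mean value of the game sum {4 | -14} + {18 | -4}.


G1 = {4 | -14}, G2 = {18 | -4}
Each is a switch {a | b} with numbers a > b; its mean value is (a + b)/2, and mean value is additive over game sums: m(G1 + G2) = m(G1) + m(G2).
Mean of G1 = (4 + (-14))/2 = -10/2 = -5
Mean of G2 = (18 + (-4))/2 = 14/2 = 7
Mean of G1 + G2 = -5 + 7 = 2

2


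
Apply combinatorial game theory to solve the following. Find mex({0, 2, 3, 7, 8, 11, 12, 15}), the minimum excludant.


Set = {0, 2, 3, 7, 8, 11, 12, 15}
0 is in the set.
1 is NOT in the set. This is the mex.
mex = 1

1


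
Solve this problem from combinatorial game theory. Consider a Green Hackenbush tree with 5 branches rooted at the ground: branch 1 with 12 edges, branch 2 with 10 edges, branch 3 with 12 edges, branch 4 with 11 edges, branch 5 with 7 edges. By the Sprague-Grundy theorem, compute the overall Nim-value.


The tree has 5 branches from the ground vertex.
In Green Hackenbush, the Nim-value of a simple path of length k is k.
Branch 1: length 12, Nim-value = 12
Branch 2: length 10, Nim-value = 10
Branch 3: length 12, Nim-value = 12
Branch 4: length 11, Nim-value = 11
Branch 5: length 7, Nim-value = 7
Total Nim-value = XOR of all branch values:
0 XOR 12 = 12
12 XOR 10 = 6
6 XOR 12 = 10
10 XOR 11 = 1
1 XOR 7 = 6
Nim-value of the tree = 6

6


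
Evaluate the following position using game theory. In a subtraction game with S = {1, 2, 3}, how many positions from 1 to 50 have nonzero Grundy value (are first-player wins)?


Subtraction set S = {1, 2, 3}, so G(n) = n mod 4.
G(n) = 0 when n is a multiple of 4.
Multiples of 4 in [1, 50]: 12
N-positions (nonzero Grundy) = 50 - 12 = 38

38


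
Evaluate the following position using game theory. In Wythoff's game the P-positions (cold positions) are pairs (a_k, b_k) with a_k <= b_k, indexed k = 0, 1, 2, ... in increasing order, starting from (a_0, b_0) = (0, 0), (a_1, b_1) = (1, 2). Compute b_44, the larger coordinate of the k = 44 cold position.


By Wythoff's theorem, a_k = floor(k * phi) and b_k = floor(k * phi^2) = a_k + k, where phi = (1 + sqrt(5))/2 is the golden ratio.
phi = (1 + sqrt(5))/2 = 1.618034
phi^2 = phi + 1 = 2.618034
k = 44
k * phi^2 = 44 * 2.618034 = 115.193496
b_44 = floor(k * phi^2) = 115 (check: a_44 + k = 71 + 44 = 115)

115


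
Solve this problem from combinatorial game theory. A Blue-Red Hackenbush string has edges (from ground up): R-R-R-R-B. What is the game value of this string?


Edges (from ground): R-R-R-R-B
By Berlekamp's sign-expansion rule, a Blue-Red Hackenbush stalk has the value of the surreal number whose sign sequence is the edge sequence with B -> + and R -> -.
Sign sequence: ----+
Trace the sign expansion in the surreal number tree, starting from 0:
Edge 1: R (sign -) -> bounds (-inf, 0), value = -1
Edge 2: R (sign -) -> bounds (-inf, -1), value = -2
Edge 3: R (sign -) -> bounds (-inf, -2), value = -3
Edge 4: R (sign -) -> bounds (-inf, -3), value = -4
Edge 5: B (sign +) -> bounds (-4, -3), value = -7/2
Game value = -7/2

-7/2


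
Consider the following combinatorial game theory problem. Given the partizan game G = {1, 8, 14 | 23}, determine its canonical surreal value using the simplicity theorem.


Left options: {1, 8, 14}, max = 14
Right options: {23}, min = 23
All options are numbers and max(Left) < min(Right), so by the simplicity theorem the value is the simplest (earliest-born) number strictly between 14 and 23.
Integers 15 through 22 all lie strictly between 14 and 23.
Among integers, the simplest (lowest birthday = smallest |n|; 0 is born on day 0, +-n on day n) is 15.
No non-integer in the interval can be simpler: if x is a non-integer in the interval, then floor(x) or ceil(x) also lies in the interval (the interval contains an integer), and both are proper prefixes of x's sign expansion, i.e. born earlier. So the game value is 15.
Game value = 15

15


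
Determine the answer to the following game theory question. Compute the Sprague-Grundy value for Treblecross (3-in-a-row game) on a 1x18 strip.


Treblecross: place X on empty cells; 3-in-a-row wins.
Playing within two cells of an existing X lets the opponent win at once, so sensible play treats the cells i-2..i+2 around each X as dead. The player left with no safe cell loses, so this is a normal-play take-away game on strips of safe cells.
Placing X at cell i (0-indexed) of a strip of k safe cells leaves independent strips of sizes max(0, i-2) and max(0, k-i-3). Hence G(k) = mex{ G(max(0,i-2)) XOR G(max(0,k-i-3)) : 0 <= i < k }, with G(0) = 0.
G(1): splits (0,0):0^0=0 -> mex({0}) = 1
G(2): splits (0,0):0^0=0 -> mex({0}) = 1
G(3): splits (0,0):0^0=0 -> mex({0}) = 1
G(4): splits (0,1):0^1=1 (0,0):0^0=0 -> mex({0, 1}) = 2
G(5): splits (0,2):0^1=1 (0,1):0^1=1 (0,0):0^0=0 -> mex({0, 1}) = 2
G(6) = mex({1}) = 0
G(7) = mex({0, 1, 2}) = 3
G(8) = mex({0, 1, 2}) = 3
G(9) = mex({0, 2}) = 1
G(10) = mex({0, 2, 3}) = 1
G(11) = mex({0, 3}) = 1
G(12) = mex({1, 3}) = 0
G(13) = mex({0, 1, 2, 3}) = 4
G(14) = mex({0, 1, 2}) = 3
G(15) = mex({0, 1, 2}) = 3
G(16) = mex({0, 1, 2, 4}) = 3
G(17) = mex({0, 1, 3, 4}) = 2
G(18) = mex({0, 1, 3, 4}) = 2
Therefore G(18) = 2.

2


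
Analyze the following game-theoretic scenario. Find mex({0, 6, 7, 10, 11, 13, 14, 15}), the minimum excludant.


Set = {0, 6, 7, 10, 11, 13, 14, 15}
0 is in the set.
1 is NOT in the set. This is the mex.
mex = 1

1


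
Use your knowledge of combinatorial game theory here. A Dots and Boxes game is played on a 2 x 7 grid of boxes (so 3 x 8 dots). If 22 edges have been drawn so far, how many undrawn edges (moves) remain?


Grid: 2 x 7 boxes, i.e. 3 rows and 8 columns of dots.
Horizontal edges: (rows + 1) * cols = 3 * 7 = 21
Vertical edges: rows * (cols + 1) = 2 * 8 = 16
Total edges: 21 + 16 = 37
Edges drawn: 22
Remaining: 37 - 22 = 15

15


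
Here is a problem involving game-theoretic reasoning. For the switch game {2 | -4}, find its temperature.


The game is {2 | -4}, a switch {a | b} with numbers a > b.
Cooling {a | b} by t gives {a - t | b + t}, which stops being hot when a - t = b + t, i.e. at t = (a - b)/2. So the temperature of a switch is (a - b)/2.
Temperature = (Left option - Right option) / 2
= (2 - (-4)) / 2
= 6 / 2
= 3

3


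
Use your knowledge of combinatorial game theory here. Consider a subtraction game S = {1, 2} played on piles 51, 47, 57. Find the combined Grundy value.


Subtraction set: {1, 2}
For this subtraction set, G(n) = n mod 3 (period = max + 1 = 3).
Pile 1 (size 51): G(51) = 51 mod 3 = 0
Pile 2 (size 47): G(47) = 47 mod 3 = 2
Pile 3 (size 57): G(57) = 57 mod 3 = 0
Total Grundy value = XOR of all: 0 XOR 2 XOR 0 = 2

2


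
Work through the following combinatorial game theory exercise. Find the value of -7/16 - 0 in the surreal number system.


x = -7/16, y = 0
Converting to common denominator: 16
x = -7/16, y = 0/16
x - y = -7/16 - 0 = -7/16

-7/16


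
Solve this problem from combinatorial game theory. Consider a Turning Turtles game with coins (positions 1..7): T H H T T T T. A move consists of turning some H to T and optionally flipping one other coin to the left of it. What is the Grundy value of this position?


Coins: T H H T T T T
Key fact: a single head at position k behaves exactly like a Nim heap of size k (turning it to T and optionally flipping a coin at j < k corresponds to moving the heap from k to j, or to 0), and heads combine as a disjunctive sum (two heads at the same place would cancel, matching j XOR j = 0). So the Nim-value is the XOR of the 1-indexed positions of the heads.
Face-up positions (1-indexed): [2, 3]
XOR 0 with 2: 0 XOR 2 = 2
XOR 2 with 3: 2 XOR 3 = 1
Nim-value = 1

1


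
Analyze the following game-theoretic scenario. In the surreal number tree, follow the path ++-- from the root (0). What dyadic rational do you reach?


Sign expansion: ++--
Rule: track bounds (lo, hi), initially (-inf, +inf). On '+', the current value becomes lo and we move to the simplest number in (value, hi): value + 1 if hi = +inf, otherwise the midpoint (value + hi)/2. On '-', the current value becomes hi and we move to value - 1 if lo = -inf, otherwise the midpoint (lo + value)/2.
Start at 0.
Step 1: sign = +, move right. Bounds: (0, +inf). Value = 1
Step 2: sign = +, move right. Bounds: (1, +inf). Value = 2
Step 3: sign = -, move left. Bounds: (1, 2). Value = 3/2
Step 4: sign = -, move left. Bounds: (1, 3/2). Value = 5/4
The surreal number with sign expansion ++-- is 5/4.

5/4


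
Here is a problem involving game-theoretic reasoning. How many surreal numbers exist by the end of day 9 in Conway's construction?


Day 0: {|} = 0 is born. Count = 1.
Day n: the number of surreal numbers born by day n is 2^(n+1) - 1.
By day 0: 2^1 - 1 = 1
By day 1: 2^2 - 1 = 3
By day 2: 2^3 - 1 = 7
By day 3: 2^4 - 1 = 15
By day 4: 2^5 - 1 = 31
By day 5: 2^6 - 1 = 63
By day 6: 2^7 - 1 = 127
By day 7: 2^8 - 1 = 255
By day 8: 2^9 - 1 = 511
By day 9: 2^10 - 1 = 1023
By day 9: 1023 surreal numbers.

1023


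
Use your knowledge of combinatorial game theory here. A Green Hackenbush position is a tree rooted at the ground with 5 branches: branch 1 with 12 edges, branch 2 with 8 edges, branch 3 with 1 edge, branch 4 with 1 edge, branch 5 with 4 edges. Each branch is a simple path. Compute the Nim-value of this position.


The tree has 5 branches from the ground vertex.
In Green Hackenbush, the Nim-value of a simple path of length k is k.
Branch 1: length 12, Nim-value = 12
Branch 2: length 8, Nim-value = 8
Branch 3: length 1, Nim-value = 1
Branch 4: length 1, Nim-value = 1
Branch 5: length 4, Nim-value = 4
Total Nim-value = XOR of all branch values:
0 XOR 12 = 12
12 XOR 8 = 4
4 XOR 1 = 5
5 XOR 1 = 4
4 XOR 4 = 0
Nim-value of the tree = 0

0


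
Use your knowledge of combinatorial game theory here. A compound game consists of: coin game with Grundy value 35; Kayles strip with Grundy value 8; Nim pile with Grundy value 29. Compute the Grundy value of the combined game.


By the Sprague-Grundy theorem, the Grundy value of a sum of games is the XOR of individual Grundy values.
coin game: Grundy value = 35. Running XOR: 0 XOR 35 = 35
Kayles strip: Grundy value = 8. Running XOR: 35 XOR 8 = 43
Nim pile: Grundy value = 29. Running XOR: 43 XOR 29 = 54
The combined Grundy value is 54.

54


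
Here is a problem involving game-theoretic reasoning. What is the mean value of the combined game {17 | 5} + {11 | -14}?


G1 = {17 | 5}, G2 = {11 | -14}
Each is a switch {a | b} with numbers a > b; its mean value is (a + b)/2, and mean value is additive over game sums: m(G1 + G2) = m(G1) + m(G2).
Mean of G1 = (17 + (5))/2 = 22/2 = 11
Mean of G2 = (11 + (-14))/2 = -3/2 = -3/2
Mean of G1 + G2 = 11 + -3/2 = 19/2

19/2


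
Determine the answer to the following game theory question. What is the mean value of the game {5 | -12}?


Game = {5 | -12}, a switch {a | b} with numbers a > b.
Its thermograph has left wall a - t and right wall b + t, which meet at t = (a - b)/2, where both equal (a + b)/2. So the mast (mean value) is at (a + b)/2.
Mean = (5 + (-12))/2 = -7/2 = -7/2

-7/2


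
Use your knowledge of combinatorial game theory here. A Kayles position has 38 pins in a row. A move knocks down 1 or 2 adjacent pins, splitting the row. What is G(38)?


Kayles: a move removes 1 or 2 adjacent pins from a contiguous row.
Removing pins from a row of k leaves two independent rows (a, b) with a + b = k - 1 (one pin) or a + b = k - 2 (two pins); an end removal gives a = 0.
By Sprague-Grundy, G(k) = mex{ G(a) XOR G(b) } over all these splits. G(0) = 0.
G(1): splits (0,0):0^0=0 -> mex({0}) = 1
G(2): splits (0,1):0^1=1 (0,0):0^0=0 -> mex({0, 1}) = 2
G(3): splits (0,2):0^2=2 (1,1):1^1=0 (0,1):0^1=1 -> mex({0, 1, 2}) = 3
G(4): splits (0,3):0^3=3 (1,2):1^2=3 (0,2):0^2=2 (1,1):1^1=0 -> mex({0, 2, 3}) = 1
G(5): splits (0,4):0^1=1 (1,3):1^3=2 (2,2):2^2=0 (0,3):0^3=3 (1,2):1^2=3 -> mex({0, 1, 2, 3}) = 4
G(6) = mex({0, 1, 2, 4}) = 3
G(7) = mex({0, 1, 3, 4, 5}) = 2
G(8) = mex({0, 2, 3, 5, 6}) = 1
G(9) = mex({0, 1, 2, 3, 6, 7}) = 4
G(10) = mex({0, 1, 3, 4, 5, 7}) = 2
G(11) = mex({0, 1, 2, 3, 4, 5}) = 6
G(12) = mex({0, 1, 2, 3, 5, 6, 7}) = 4
G(13) = mex({0, 2, 3, 4, 6, 7}) = 1
G(14) = mex({0, 1, 4, 5, 6, 7}) = 2
G(15) = mex({0, 1, 2, 3, 4, 5, 6}) = 7
G(16) = mex({0, 2, 3, 5, 6, 7}) = 1
G(17) = mex({0, 1, 2, 3, 5, 6, 7}) = 4
G(18) = mex({0, 1, 2, 4, 5, 6}) = 3
G(19) = mex({0, 1, 3, 4, 5, 7}) = 2
G(20) = mex({0, 2, 3, 4, 5, 6, 7}) = 1
G(21) = mex({0, 1, 2, 3, 5, 6, 7}) = 4
G(22) = mex({0, 1, 2, 3, 4, 5, 7}) = 6
G(23) = mex({0, 1, 2, 3, 4, 5, 6}) = 7
G(24) = mex({0, 1, 2, 3, 5, 6, 7}) = 4
G(25) = mex({0, 2, 3, 4, 6, 7}) = 1
G(26) = mex({0, 1, 3, 4, 5, 6, 7}) = 2
G(27) = mex({0, 1, 2, 3, 4, 5, 6, 7}) = 8
G(28) = mex({0, 1, 2, 3, 4, 6, 7, 8}) = 5
G(29) = mex({0, 1, 2, 3, 5, 6, 7, 8, 9}) = 4
G(30) = mex({0, 1, 2, 3, 4, 5, 6, 9, 10}) = 7
G(31) = mex({0, 1, 3, 4, 5, 7, 10, 11}) = 2
G(32) = mex({0, 2, 3, 4, 5, 6, 7, 9, 11}) = 1
G(33) = mex({0, 1, 2, 3, 4, 5, 6, 7, 9, 12}) = 8
G(34) = mex({0, 1, 2, 3, 4, 5, 7, 8, 11, 12}) = 6
G(35) = mex({0, 1, 2, 3, 4, 5, 6, 8, 9, 10, 11}) = 7
G(36) = mex({0, 1, 2, 3, 5, 6, 7, 9, 10}) = 4
G(37) = mex({0, 2, 3, 4, 6, 7, 9, 10, 11, 12}) = 1
G(38) = mex({0, 1, 3, 4, 5, 6, 7, 9, 10, 11, 12}) = 2
Therefore G(38) = 2.

2


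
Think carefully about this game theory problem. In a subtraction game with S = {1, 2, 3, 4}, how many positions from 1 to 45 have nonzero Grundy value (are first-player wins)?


Subtraction set S = {1, 2, 3, 4}, so G(n) = n mod 5.
G(n) = 0 when n is a multiple of 5.
Multiples of 5 in [1, 45]: 9
N-positions (nonzero Grundy) = 45 - 9 = 36

36


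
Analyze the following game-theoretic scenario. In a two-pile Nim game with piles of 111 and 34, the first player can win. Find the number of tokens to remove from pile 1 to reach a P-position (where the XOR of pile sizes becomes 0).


Piles: 111 and 34
Current XOR: 111 XOR 34 = 77 (non-zero, so this is an N-position).
To make the XOR zero, we need to find a move that balances the piles.
For pile 1 (size 111): target = 111 XOR 77 = 34
We reduce pile 1 from 111 to 34.
Tokens removed: 111 - 34 = 77
Verification: 34 XOR 34 = 0

77


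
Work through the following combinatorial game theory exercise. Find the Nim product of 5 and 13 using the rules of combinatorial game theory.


Nim multiplication is bilinear over XOR: (u XOR v) * w = (u*w) XOR (v*w).
So we split each operand into its bit components and XOR the pairwise Nim products.
5 = 1 + 4 (as XOR of powers of 2).
13 = 1 + 4 + 8 (as XOR of powers of 2).
Using the standard Nim-product table on single bits:
  2*2 = 3,   2*4 = 8,   2*8 = 12,
  4*4 = 6,   4*8 = 11,  8*8 = 13,
and  1*x = x (identity), k*l = l*k (commutative).
Pairwise Nim products:
  1 * 1 = 1
  1 * 4 = 4
  1 * 8 = 8
  4 * 1 = 4
  4 * 4 = 6
  4 * 8 = 11
XOR them: 1 XOR 4 XOR 8 XOR 4 XOR 6 XOR 11 = 4.
Result: 5 * 13 = 4 (in Nim).

4


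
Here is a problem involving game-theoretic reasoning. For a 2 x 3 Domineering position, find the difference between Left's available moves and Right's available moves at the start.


Board is 2 x 3 (rows x cols).
Left (vertical) placements: (rows-1) * cols = 1 * 3 = 3
Right (horizontal) placements: rows * (cols-1) = 2 * 2 = 4
Advantage = Left - Right = 3 - 4 = -1

-1


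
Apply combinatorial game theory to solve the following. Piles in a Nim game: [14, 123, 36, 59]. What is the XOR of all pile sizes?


We need the XOR (exclusive or) of all pile sizes.
After XOR-ing pile 1 (size 14): 0 XOR 14 = 14
After XOR-ing pile 2 (size 123): 14 XOR 123 = 117
After XOR-ing pile 3 (size 36): 117 XOR 36 = 81
After XOR-ing pile 4 (size 59): 81 XOR 59 = 106
The Nim-value of this position is 106.

106


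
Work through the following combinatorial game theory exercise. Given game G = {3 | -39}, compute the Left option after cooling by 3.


Original game: {3 | -39} (a switch {a | b} with a > b).
Cooling by t (for t below the temperature (a - b)/2 = 21) taxes each move by t: {a | b} cooled by t is {a - t | b + t}.
Cooling amount: t = 3
Cooled Left option: 3 - 3 = 0
Cooled Right option: -39 + 3 = -36
Cooled game: {0 | -36}
Left option = 0

0


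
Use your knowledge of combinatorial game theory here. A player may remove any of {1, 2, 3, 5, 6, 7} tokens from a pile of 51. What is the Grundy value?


The subtraction set is S = {1, 2, 3, 5, 6, 7}.
G(k) = mex{ G(k - s) : s in S, s <= k }. We compute iteratively: G(0) = 0.
G(1) = mex({0}) = 1
G(2) = mex({0, 1}) = 2
G(3) = mex({0, 1, 2}) = 3
G(4) = mex({1, 2, 3}) = 0
G(5) = mex({0, 2, 3}) = 1
G(6) = mex({0, 1, 3}) = 2
G(7) = mex({0, 1, 2}) = 3
G(8) = mex({1, 2, 3}) = 0
G(9) = mex({0, 2, 3}) = 1
G(10) = mex({0, 1, 3}) = 2
Observe that G(4)..G(10) = 0, 1, 2, 3, 0, 1, 2 repeats G(0)..G(6) = 0, 1, 2, 3, 0, 1, 2.
For k >= max(S) = 7, G(k) is determined by the previous 7 values G(k-7)..G(k-1); a window of 7 consecutive values has recurred shifted by 4, so by induction G(k + 4) = G(k) for all k >= 0: the sequence is periodic from the start with period 4.
One period: G(0..3) = 0, 1, 2, 3.
51 mod 4 = 3, so G(51) = G(3) = 3.

3


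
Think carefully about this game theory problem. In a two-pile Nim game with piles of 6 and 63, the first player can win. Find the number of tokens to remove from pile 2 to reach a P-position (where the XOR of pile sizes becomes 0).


Piles: 6 and 63
Current XOR: 6 XOR 63 = 57 (non-zero, so this is an N-position).
To make the XOR zero, we need to find a move that balances the piles.
For pile 2 (size 63): target = 63 XOR 57 = 6
We reduce pile 2 from 63 to 6.
Tokens removed: 63 - 6 = 57
Verification: 6 XOR 6 = 0

57
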